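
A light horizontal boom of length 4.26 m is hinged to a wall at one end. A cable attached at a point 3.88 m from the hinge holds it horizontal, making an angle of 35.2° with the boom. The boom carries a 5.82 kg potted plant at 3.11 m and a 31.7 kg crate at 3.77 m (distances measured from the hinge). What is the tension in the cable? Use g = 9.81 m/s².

Take moments about the hinge.
Potted plant: 5.82 × 9.81 = 57.09 N down at 3.11 m → arm 3.11 m, τ = 57.09 × 3.11 = 177.5 N·m clockwise.
Crate: 31.7 × 9.81 = 311 N down at 3.77 m → arm 3.77 m, τ = 311 × 3.77 = 1172 N·m clockwise.
Total clockwise load moment = 1350 N·m.
The cable tension T acts at 3.88 m; only its component perpendicular to the boom, T sinθ, produces torque. sin 35.2° = 0.5764.
Balancing moments: T × 3.88 × 0.5764 = 1350, giving T = 1350 / 2.236 = 604 N.

T ≈ 604 N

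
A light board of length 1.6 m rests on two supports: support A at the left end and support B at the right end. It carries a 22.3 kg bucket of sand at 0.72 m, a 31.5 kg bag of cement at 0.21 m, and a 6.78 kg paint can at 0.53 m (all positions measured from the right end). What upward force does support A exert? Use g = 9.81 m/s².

About support B:
Bucket of sand: 22.3 × 9.81 = 218.8 N down at 0.72 m → arm 0.72 m, τ = 218.8 × 0.72 = 157.5 N·m counterclockwise.
Bag of cement: 31.5 × 9.81 = 309 N down at 0.21 m → arm 0.21 m, τ = 309 × 0.21 = 64.89 N·m counterclockwise.
Paint can: 6.78 × 9.81 = 66.51 N down at 0.53 m → arm 0.53 m, τ = 66.51 × 0.53 = 35.25 N·m counterclockwise.
Net load moment about support B = 257.6 N·m counterclockwise.
Reaction R at support A is upward at 1.6 m, arm 1.6 m → moment R × 1.6 clockwise.
Setting net torque to zero: R × 1.6 = 257.6 → R = 161 N.

R_A ≈ 161 N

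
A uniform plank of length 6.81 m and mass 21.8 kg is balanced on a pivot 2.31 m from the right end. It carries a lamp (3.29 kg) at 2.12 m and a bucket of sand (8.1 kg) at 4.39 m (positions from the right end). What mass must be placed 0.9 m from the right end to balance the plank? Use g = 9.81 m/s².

Sum moments about the pivot (at 2.31 m from the right end) (the support reaction has zero arm there).
Beam weight: 21.8 × 9.81 = 213.9 N down at 3.405 m → arm 1.095 m, τ = 213.9 × 1.095 = 234.2 N·m counterclockwise.
Lamp: 3.29 × 9.81 = 32.27 N down at 2.12 m → arm 0.19 m, τ = 32.27 × 0.19 = 6.131 N·m clockwise.
Bucket of sand: 8.1 × 9.81 = 79.46 N down at 4.39 m → arm 2.08 m, τ = 79.46 × 2.08 = 165.3 N·m counterclockwise.
Net moment of known loads = 393.4 N·m counterclockwise.
An unknown mass m at 0.9 m has arm 1.41 m; its moment is m·g·1.41 clockwise.
Setting net torque to zero: m × 9.81 × 1.41 = 393.4 → m = 393.4 / (9.81 × 1.41) = 28.4 kg.

m ≈ 28.4 kg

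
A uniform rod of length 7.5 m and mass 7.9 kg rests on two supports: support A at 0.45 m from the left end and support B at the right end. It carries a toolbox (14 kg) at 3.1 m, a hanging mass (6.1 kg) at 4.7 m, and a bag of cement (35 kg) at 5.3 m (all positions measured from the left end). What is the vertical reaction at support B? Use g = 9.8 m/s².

R_B ≈ 360 N

Choose support A as the axis so its reaction then has zero moment arm.
Beam weight: 7.9 × 9.8 = 77.42 N down at 3.75 m → arm 3.3 m, τ = 77.42 × 3.3 = 255.5 N·m clockwise.
Toolbox: 14 × 9.8 = 137.2 N down at 3.1 m → arm 2.65 m, τ = 137.2 × 2.65 = 363.6 N·m clockwise.
Hanging mass: 6.1 × 9.8 = 59.78 N down at 4.7 m → arm 4.25 m, τ = 59.78 × 4.25 = 254.1 N·m clockwise.
Bag of cement: 35 × 9.8 = 343 N down at 5.3 m → arm 4.85 m, τ = 343 × 4.85 = 1664 N·m clockwise.
Net load moment about support A = 2537 N·m clockwise.
Reaction R at support B is upward at 7.5 m, arm 7.05 m → moment R × 7.05 counterclockwise.
Στ = 0 ⇒ R × 7.05 = 2537 ⇒ R = 360 N.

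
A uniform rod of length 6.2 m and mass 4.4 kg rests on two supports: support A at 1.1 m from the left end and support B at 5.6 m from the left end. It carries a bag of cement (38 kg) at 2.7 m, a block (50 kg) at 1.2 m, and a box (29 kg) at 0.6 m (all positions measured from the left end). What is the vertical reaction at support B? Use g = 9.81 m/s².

R_B ≈ 131 N

Taking torques about support A:
Beam weight: 4.4 × 9.81 = 43.16 N down at 3.1 m → arm 2 m, τ = 43.16 × 2 = 86.32 N·m clockwise.
Bag of cement: 38 × 9.81 = 372.8 N down at 2.7 m → arm 1.6 m, τ = 372.8 × 1.6 = 596.5 N·m clockwise.
Block: 50 × 9.81 = 490.5 N down at 1.2 m → arm 0.1 m, τ = 490.5 × 0.1 = 49.05 N·m clockwise.
Box: 29 × 9.81 = 284.5 N down at 0.6 m → arm 0.5 m, τ = 284.5 × 0.5 = 142.2 N·m counterclockwise.
Net load moment about support A = 589.7 N·m clockwise.
Reaction R at support B is upward at 5.6 m, arm 4.5 m → moment R × 4.5 counterclockwise.
Setting net torque to zero: R × 4.5 = 589.7 → R = 131 N.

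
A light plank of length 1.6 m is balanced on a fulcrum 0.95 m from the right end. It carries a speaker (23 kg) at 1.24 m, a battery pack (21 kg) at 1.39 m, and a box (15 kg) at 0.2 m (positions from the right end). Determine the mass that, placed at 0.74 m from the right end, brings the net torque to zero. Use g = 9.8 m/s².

Sum moments about the fulcrum (at 0.95 m from the right end) (the support reaction has zero arm there).
Speaker: 23 × 9.8 = 225.4 N down at 1.24 m → arm 0.29 m, τ = 225.4 × 0.29 = 65.37 N·m counterclockwise.
Battery pack: 21 × 9.8 = 205.8 N down at 1.39 m → arm 0.44 m, τ = 205.8 × 0.44 = 90.55 N·m counterclockwise.
Box: 15 × 9.8 = 147 N down at 0.2 m → arm 0.75 m, τ = 147 × 0.75 = 110.2 N·m clockwise.
Net moment of known loads = 45.72 N·m counterclockwise.
An unknown mass m at 0.74 m has arm 0.21 m; its moment is m·g·0.21 clockwise.
Στ = 0 ⇒ m × 9.8 × 0.21 = 45.72 ⇒ m = 45.72 / (9.8 × 0.21) = 22.2 kg.

m ≈ 22.2 kg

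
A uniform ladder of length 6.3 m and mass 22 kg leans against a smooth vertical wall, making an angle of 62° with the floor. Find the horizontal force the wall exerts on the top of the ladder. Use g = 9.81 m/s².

Taking torques about the foot of the ladder:
Ladder weight 22×9.81 = 215.8 N acts at 3.15 m along the ladder; its horizontal arm is 3.15·cos62° = 1.479 m → τ = 319.2 N·m clockwise.
Wall normal N acts horizontally at the top; its moment arm is the height L sinθ = 6.3·sin62° = 5.563 m, counterclockwise.
Balancing moments: N × 5.563 = 319.2, giving N = 57.4 N.

N_wall ≈ 57.4 N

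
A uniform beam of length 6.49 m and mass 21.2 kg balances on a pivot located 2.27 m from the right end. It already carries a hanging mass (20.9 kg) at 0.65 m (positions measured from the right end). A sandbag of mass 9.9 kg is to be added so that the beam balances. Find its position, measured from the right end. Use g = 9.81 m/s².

x ≈ 3.6 m from the right end

Sum moments about the pivot (at 2.27 m from the right end) (the support reaction has zero arm there).
Beam weight: 21.2 × 9.81 = 208 N down at 3.245 m → arm 0.975 m, τ = 208 × 0.975 = 202.8 N·m counterclockwise.
Hanging mass: 20.9 × 9.81 = 205 N down at 0.65 m → arm 1.62 m, τ = 205 × 1.62 = 332.1 N·m clockwise.
Net moment of existing loads = 129.3 N·m clockwise.
The sandbag weighs 9.9 × 9.81 = 97.12 N and must supply an equal counterclockwise moment, so its lever arm about the pivot is 129.3 / 97.12 = 1.33 m.
That puts it at 2.27 + 1.33 = 3.6 m from the right end.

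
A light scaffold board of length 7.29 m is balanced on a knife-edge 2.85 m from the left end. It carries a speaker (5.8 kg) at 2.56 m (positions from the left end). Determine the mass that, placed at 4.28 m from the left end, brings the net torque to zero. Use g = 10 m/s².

m ≈ 1.18 kg

Sum moments about the knife-edge (at 2.85 m from the left end) (the support reaction has zero arm there).
Speaker: 5.8 × 10 = 58 N down at 2.56 m → arm 0.29 m, τ = 58 × 0.29 = 16.82 N·m counterclockwise.
Net moment of known loads = 16.82 N·m counterclockwise.
An unknown mass m at 4.28 m has arm 1.43 m; its moment is m·g·1.43 clockwise.
Στ = 0 ⇒ m × 10 × 1.43 = 16.82 ⇒ m = 16.82 / (10 × 1.43) = 1.18 kg.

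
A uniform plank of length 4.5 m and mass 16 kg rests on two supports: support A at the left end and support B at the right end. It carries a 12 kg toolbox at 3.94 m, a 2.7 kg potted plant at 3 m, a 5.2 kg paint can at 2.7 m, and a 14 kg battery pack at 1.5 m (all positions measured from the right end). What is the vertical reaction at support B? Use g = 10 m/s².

R_B ≈ 218 N

Taking torques about support A:
Beam weight: 16 × 10 = 160 N down at 2.25 m → arm 2.25 m, τ = 160 × 2.25 = 360 N·m clockwise.
Toolbox: 12 × 10 = 120 N down at 3.94 m → arm 0.56 m, τ = 120 × 0.56 = 67.2 N·m clockwise.
Potted plant: 2.7 × 10 = 27 N down at 3 m → arm 1.5 m, τ = 27 × 1.5 = 40.5 N·m clockwise.
Paint can: 5.2 × 10 = 52 N down at 2.7 m → arm 1.8 m, τ = 52 × 1.8 = 93.6 N·m clockwise.
Battery pack: 14 × 10 = 140 N down at 1.5 m → arm 3 m, τ = 140 × 3 = 420 N·m clockwise.
Net load moment about support A = 981.3 N·m clockwise.
Reaction R at support B is upward at 0 m, arm 4.5 m → moment R × 4.5 counterclockwise.
Στ = 0 ⇒ R × 4.5 = 981.3 ⇒ R = 218 N.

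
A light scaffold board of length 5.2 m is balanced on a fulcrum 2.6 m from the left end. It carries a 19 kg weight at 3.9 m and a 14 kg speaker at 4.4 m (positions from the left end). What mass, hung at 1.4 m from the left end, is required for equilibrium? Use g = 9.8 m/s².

About the fulcrum (at 2.6 m from the left end):
Weight: 19 × 9.8 = 186.2 N down at 3.9 m → arm 1.3 m, τ = 186.2 × 1.3 = 242.1 N·m clockwise.
Speaker: 14 × 9.8 = 137.2 N down at 4.4 m → arm 1.8 m, τ = 137.2 × 1.8 = 247 N·m clockwise.
Net moment of known loads = 489.1 N·m clockwise.
An unknown mass m at 1.4 m has arm 1.2 m; its moment is m·g·1.2 counterclockwise.
Στ = 0 ⇒ m × 9.8 × 1.2 = 489.1 ⇒ m = 489.1 / (9.8 × 1.2) = 41.6 kg.

m ≈ 41.6 kg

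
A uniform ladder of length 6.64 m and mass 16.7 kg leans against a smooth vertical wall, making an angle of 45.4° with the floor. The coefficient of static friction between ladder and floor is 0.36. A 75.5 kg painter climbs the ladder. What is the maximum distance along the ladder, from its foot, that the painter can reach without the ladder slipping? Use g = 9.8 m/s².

d ≈ 2.23 m

Taking torques about the foot of the ladder:
Ladder weight 16.7×9.8 = 163.7 N acts at 3.32 m along the ladder; its horizontal arm is 3.32·cos45.4° = 2.331 m → τ = 381.6 N·m clockwise.
Painter weight 75.5×9.8 = 739.9 N at distance d → arm d·cos45.4° → τ = 739.9·d·0.7022 clockwise.
Wall normal N at the top has arm L sinθ = 4.728 m counterclockwise, so Στ = 0 gives N·4.728 = 381.6 + 519.6·d.
ΣFy = 0 ⇒ N_floor = 903.6 N, so the maximum friction is μ_s·N_floor = 0.36×903.6 = 325.3 N. ΣFx = 0 ⇒ N_wall = f, so at the slipping point N = 325.3 N.
Substituting: 325.3×4.728 = 381.6 + 519.6·d ⇒ d = (1538 − 381.6) / 519.6 = 2.23 m.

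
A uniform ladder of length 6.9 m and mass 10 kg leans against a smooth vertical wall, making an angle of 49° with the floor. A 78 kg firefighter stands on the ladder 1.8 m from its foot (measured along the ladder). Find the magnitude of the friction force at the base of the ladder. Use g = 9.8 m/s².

f ≈ 216 N

Taking torques about the foot of the ladder:
Ladder weight 10×9.8 = 98 N acts at 3.45 m along the ladder; its horizontal arm is 3.45·cos49° = 2.263 m → τ = 221.8 N·m clockwise.
Firefighter: 78×9.8 = 764.4 N at 1.8 m → arm 1.181 m → τ = 902.8 N·m clockwise.
Wall normal N acts horizontally at the top; its moment arm is the height L sinθ = 6.9·sin49° = 5.207 m, counterclockwise.
Στ = 0 ⇒ N × 5.207 = 1125 ⇒ N = 216 N.
ΣFx = 0: friction at the foot balances the wall's push, so f = N_wall = 216 N.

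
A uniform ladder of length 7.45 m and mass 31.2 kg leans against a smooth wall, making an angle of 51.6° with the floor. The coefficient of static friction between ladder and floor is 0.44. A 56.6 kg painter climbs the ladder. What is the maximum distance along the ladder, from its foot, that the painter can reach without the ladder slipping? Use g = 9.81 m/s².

Choose the foot of the ladder as the axis so the floor normal and friction both act there and drop out.
Ladder weight 31.2×9.81 = 306.1 N acts at 3.725 m along the ladder; its horizontal arm is 3.725·cos51.6° = 2.314 m → τ = 708.3 N·m clockwise.
Painter weight 56.6×9.81 = 555.2 N at distance d → arm d·cos51.6° → τ = 555.2·d·0.6211 clockwise.
Wall normal N at the top has arm L sinθ = 5.839 m counterclockwise, so Στ = 0 gives N·5.839 = 708.3 + 344.8·d.
ΣFy = 0 ⇒ N_floor = 861.3 N, so the maximum friction is μ_s·N_floor = 0.44×861.3 = 379 N. ΣFx = 0 ⇒ N_wall = f, so at the slipping point N = 379 N.
Substituting: 379×5.839 = 708.3 + 344.8·d ⇒ d = (2213 − 708.3) / 344.8 = 4.36 m.

d ≈ 4.36 m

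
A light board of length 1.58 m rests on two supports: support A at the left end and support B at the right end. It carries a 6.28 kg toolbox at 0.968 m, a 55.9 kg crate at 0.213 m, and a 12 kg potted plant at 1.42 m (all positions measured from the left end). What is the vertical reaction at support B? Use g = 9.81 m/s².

R_B ≈ 217 N

Taking torques about support A:
Toolbox: 6.28 × 9.81 = 61.61 N down at 0.968 m → arm 0.968 m, τ = 61.61 × 0.968 = 59.64 N·m clockwise.
Crate: 55.9 × 9.81 = 548.4 N down at 0.213 m → arm 0.213 m, τ = 548.4 × 0.213 = 116.8 N·m clockwise.
Potted plant: 12 × 9.81 = 117.7 N down at 1.42 m → arm 1.42 m, τ = 117.7 × 1.42 = 167.1 N·m clockwise.
Net load moment about support A = 343.5 N·m clockwise.
Reaction R at support B is upward at 1.58 m, arm 1.58 m → moment R × 1.58 counterclockwise.
For rotational equilibrium, R × 1.58 = 343.5, so R = 217 N.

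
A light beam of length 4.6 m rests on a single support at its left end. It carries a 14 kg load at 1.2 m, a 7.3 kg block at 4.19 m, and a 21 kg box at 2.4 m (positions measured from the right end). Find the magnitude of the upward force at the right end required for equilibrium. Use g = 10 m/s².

F ≈ 210 N

Take moments about the left end.
Load: 14 × 10 = 140 N down at 1.2 m → arm 3.4 m, τ = 140 × 3.4 = 476 N·m clockwise.
Block: 7.3 × 10 = 73 N down at 4.19 m → arm 0.41 m, τ = 73 × 0.41 = 29.93 N·m clockwise.
Box: 21 × 10 = 210 N down at 2.4 m → arm 2.2 m, τ = 210 × 2.2 = 462 N·m clockwise.
Net moment of the loads = 967.9 N·m clockwise.
The upward force F acts at the right end, arm 4.6 m, giving F × 4.6 counterclockwise.
For rotational equilibrium, F × 4.6 = 967.9, so F = 967.9 / 4.6 = 210 N.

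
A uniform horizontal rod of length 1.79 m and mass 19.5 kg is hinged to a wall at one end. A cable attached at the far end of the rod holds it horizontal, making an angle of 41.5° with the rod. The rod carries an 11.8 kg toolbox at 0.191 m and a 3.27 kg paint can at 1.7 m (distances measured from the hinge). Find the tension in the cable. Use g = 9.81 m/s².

Choose the hinge as the axis so the unknown hinge reaction has zero arm there.
Beam weight: 19.5 × 9.81 = 191.3 N down at 0.895 m → arm 0.895 m, τ = 191.3 × 0.895 = 171.2 N·m clockwise.
Toolbox: 11.8 × 9.81 = 115.8 N down at 0.191 m → arm 0.191 m, τ = 115.8 × 0.191 = 22.12 N·m clockwise.
Paint can: 3.27 × 9.81 = 32.08 N down at 1.7 m → arm 1.7 m, τ = 32.08 × 1.7 = 54.54 N·m clockwise.
Total clockwise load moment = 247.9 N·m.
The cable tension T acts at 1.79 m; only its component perpendicular to the rod, T sinθ, produces torque. sin 41.5° = 0.6626.
Setting net torque to zero: T × 1.79 × 0.6626 = 247.9 → T = 247.9 / 1.186 = 209 N.

T ≈ 209 N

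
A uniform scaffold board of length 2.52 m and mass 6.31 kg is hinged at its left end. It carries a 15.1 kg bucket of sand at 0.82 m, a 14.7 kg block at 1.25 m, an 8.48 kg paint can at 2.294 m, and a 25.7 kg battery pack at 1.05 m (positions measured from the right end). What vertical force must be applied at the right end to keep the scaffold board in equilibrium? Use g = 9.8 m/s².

F ≈ 358 N

About the left end:
Beam weight: 6.31 × 9.8 = 61.84 N down at 1.26 m → arm 1.26 m, τ = 61.84 × 1.26 = 77.92 N·m clockwise.
Bucket of sand: 15.1 × 9.8 = 148 N down at 0.82 m → arm 1.7 m, τ = 148 × 1.7 = 251.6 N·m clockwise.
Block: 14.7 × 9.8 = 144.1 N down at 1.25 m → arm 1.27 m, τ = 144.1 × 1.27 = 183 N·m clockwise.
Paint can: 8.48 × 9.8 = 83.1 N down at 2.294 m → arm 0.226 m, τ = 83.1 × 0.226 = 18.78 N·m clockwise.
Battery pack: 25.7 × 9.8 = 251.9 N down at 1.05 m → arm 1.47 m, τ = 251.9 × 1.47 = 370.3 N·m clockwise.
Net moment of the loads = 901.6 N·m clockwise.
The upward force F acts at the right end, arm 2.52 m, giving F × 2.52 counterclockwise.
Balancing moments: F × 2.52 = 901.6, giving F = 901.6 / 2.52 = 358 N.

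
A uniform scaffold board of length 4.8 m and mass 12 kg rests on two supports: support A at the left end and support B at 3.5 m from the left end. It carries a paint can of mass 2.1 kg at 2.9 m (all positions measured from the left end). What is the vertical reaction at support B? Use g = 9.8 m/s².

About support A:
Beam weight: 12 × 9.8 = 117.6 N down at 2.4 m → arm 2.4 m, τ = 117.6 × 2.4 = 282.2 N·m clockwise.
Paint can: 2.1 × 9.8 = 20.58 N down at 2.9 m → arm 2.9 m, τ = 20.58 × 2.9 = 59.68 N·m clockwise.
Net load moment about support A = 341.9 N·m clockwise.
Reaction R at support B is upward at 3.5 m, arm 3.5 m → moment R × 3.5 counterclockwise.
For rotational equilibrium, R × 3.5 = 341.9, so R = 97.7 N.

R_B ≈ 97.7 N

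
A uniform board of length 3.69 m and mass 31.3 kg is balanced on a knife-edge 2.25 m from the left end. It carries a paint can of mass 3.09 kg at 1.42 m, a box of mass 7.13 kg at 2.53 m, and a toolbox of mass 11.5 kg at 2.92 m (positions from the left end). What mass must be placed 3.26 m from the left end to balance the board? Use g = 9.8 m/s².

Sum moments about the knife-edge (at 2.25 m from the left end) (the support reaction has zero arm there).
Beam weight: 31.3 × 9.8 = 306.7 N down at 1.845 m → arm 0.405 m, τ = 306.7 × 0.405 = 124.2 N·m counterclockwise.
Paint can: 3.09 × 9.8 = 30.28 N down at 1.42 m → arm 0.83 m, τ = 30.28 × 0.83 = 25.13 N·m counterclockwise.
Box: 7.13 × 9.8 = 69.87 N down at 2.53 m → arm 0.28 m, τ = 69.87 × 0.28 = 19.56 N·m clockwise.
Toolbox: 11.5 × 9.8 = 112.7 N down at 2.92 m → arm 0.67 m, τ = 112.7 × 0.67 = 75.51 N·m clockwise.
Net moment of known loads = 54.26 N·m counterclockwise.
An unknown mass m at 3.26 m has arm 1.01 m; its moment is m·g·1.01 clockwise.
For rotational equilibrium, m × 9.8 × 1.01 = 54.26, so m = 54.26 / (9.8 × 1.01) = 5.48 kg.

m ≈ 5.48 kg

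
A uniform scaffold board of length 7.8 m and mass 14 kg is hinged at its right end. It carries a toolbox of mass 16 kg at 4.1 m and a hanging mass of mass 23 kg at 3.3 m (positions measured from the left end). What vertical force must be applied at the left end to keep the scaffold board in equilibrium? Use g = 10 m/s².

F ≈ 279 N

Sum moments about the right end (the unknown pivot reaction has zero arm there).
Beam weight: 14 × 10 = 140 N down at 3.9 m → arm 3.9 m, τ = 140 × 3.9 = 546 N·m counterclockwise.
Toolbox: 16 × 10 = 160 N down at 4.1 m → arm 3.7 m, τ = 160 × 3.7 = 592 N·m counterclockwise.
Hanging mass: 23 × 10 = 230 N down at 3.3 m → arm 4.5 m, τ = 230 × 4.5 = 1035 N·m counterclockwise.
Net moment of the loads = 2173 N·m counterclockwise.
The upward force F acts at the left end, arm 7.8 m, giving F × 7.8 clockwise.
Στ = 0 ⇒ F × 7.8 = 2173 ⇒ F = 2173 / 7.8 = 279 N.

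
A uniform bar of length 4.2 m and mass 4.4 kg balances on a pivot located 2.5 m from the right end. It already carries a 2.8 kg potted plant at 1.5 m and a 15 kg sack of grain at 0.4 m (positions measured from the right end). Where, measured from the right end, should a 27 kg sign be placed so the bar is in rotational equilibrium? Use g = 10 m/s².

Take moments about the pivot (at 2.5 m from the right end).
Beam weight: 4.4 × 10 = 44 N down at 2.1 m → arm 0.4 m, τ = 44 × 0.4 = 17.6 N·m clockwise.
Potted plant: 2.8 × 10 = 28 N down at 1.5 m → arm 1 m, τ = 28 × 1 = 28 N·m clockwise.
Sack of grain: 15 × 10 = 150 N down at 0.4 m → arm 2.1 m, τ = 150 × 2.1 = 315 N·m clockwise.
Net moment of existing loads = 360.6 N·m clockwise.
The sign weighs 27 × 10 = 270 N and must supply an equal counterclockwise moment, so its lever arm about the pivot is 360.6 / 270 = 1.34 m.
That puts it at 2.5 + 1.34 = 3.84 m from the right end.

x ≈ 3.84 m from the right end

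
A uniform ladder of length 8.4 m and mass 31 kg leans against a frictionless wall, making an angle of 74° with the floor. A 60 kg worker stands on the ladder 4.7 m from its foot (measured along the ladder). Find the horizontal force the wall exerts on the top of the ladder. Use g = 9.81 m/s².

Choose the foot of the ladder as the axis so the floor normal and friction both act there and drop out.
Ladder weight 31×9.81 = 304.1 N acts at 4.2 m along the ladder; its horizontal arm is 4.2·cos74° = 1.158 m → τ = 352.1 N·m clockwise.
Worker: 60×9.81 = 588.6 N at 4.7 m → arm 1.295 m → τ = 762.2 N·m clockwise.
Wall normal N acts horizontally at the top; its moment arm is the height L sinθ = 8.4·sin74° = 8.075 m, counterclockwise.
For rotational equilibrium, N × 8.075 = 1114, so N = 138 N.

N_wall ≈ 138 N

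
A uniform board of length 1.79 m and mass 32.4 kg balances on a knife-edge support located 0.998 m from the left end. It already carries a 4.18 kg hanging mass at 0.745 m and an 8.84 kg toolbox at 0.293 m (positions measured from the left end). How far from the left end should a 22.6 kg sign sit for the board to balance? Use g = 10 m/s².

Sum moments about the knife-edge support (at 0.998 m from the left end) (the support reaction has zero arm there).
Beam weight: 32.4 × 10 = 324 N down at 0.895 m → arm 0.103 m, τ = 324 × 0.103 = 33.37 N·m counterclockwise.
Hanging mass: 4.18 × 10 = 41.8 N down at 0.745 m → arm 0.253 m, τ = 41.8 × 0.253 = 10.58 N·m counterclockwise.
Toolbox: 8.84 × 10 = 88.4 N down at 0.293 m → arm 0.705 m, τ = 88.4 × 0.705 = 62.32 N·m counterclockwise.
Net moment of existing loads = 106.3 N·m counterclockwise.
The sign weighs 22.6 × 10 = 226 N and must supply an equal clockwise moment, so its lever arm about the knife-edge support is 106.3 / 226 = 0.47 m.
That puts it at 0.998 + 0.47 = 1.47 m from the left end.

x ≈ 1.47 m from the left end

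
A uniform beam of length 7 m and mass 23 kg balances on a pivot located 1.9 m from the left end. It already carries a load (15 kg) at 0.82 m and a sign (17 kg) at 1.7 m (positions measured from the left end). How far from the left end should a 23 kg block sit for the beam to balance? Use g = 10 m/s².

Sum moments about the pivot (at 1.9 m from the left end) (the support reaction has zero arm there).
Beam weight: 23 × 10 = 230 N down at 3.5 m → arm 1.6 m, τ = 230 × 1.6 = 368 N·m clockwise.
Load: 15 × 10 = 150 N down at 0.82 m → arm 1.08 m, τ = 150 × 1.08 = 162 N·m counterclockwise.
Sign: 17 × 10 = 170 N down at 1.7 m → arm 0.2 m, τ = 170 × 0.2 = 34 N·m counterclockwise.
Net moment of existing loads = 172 N·m clockwise.
The block weighs 23 × 10 = 230 N and must supply an equal counterclockwise moment, so its lever arm about the pivot is 172 / 230 = 0.748 m.
That puts it at 1.9 − 0.748 = 1.15 m from the left end.

x ≈ 1.15 m from the left end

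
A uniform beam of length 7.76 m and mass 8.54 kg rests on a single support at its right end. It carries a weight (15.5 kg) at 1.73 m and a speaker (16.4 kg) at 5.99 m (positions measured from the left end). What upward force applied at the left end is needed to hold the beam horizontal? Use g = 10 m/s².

About the right end:
Beam weight: 8.54 × 10 = 85.4 N down at 3.88 m → arm 3.88 m, τ = 85.4 × 3.88 = 331.4 N·m counterclockwise.
Weight: 15.5 × 10 = 155 N down at 1.73 m → arm 6.03 m, τ = 155 × 6.03 = 934.7 N·m counterclockwise.
Speaker: 16.4 × 10 = 164 N down at 5.99 m → arm 1.77 m, τ = 164 × 1.77 = 290.3 N·m counterclockwise.
Net moment of the loads = 1556 N·m counterclockwise.
The upward force F acts at the left end, arm 7.76 m, giving F × 7.76 clockwise.
Στ = 0 ⇒ F × 7.76 = 1556 ⇒ F = 1556 / 7.76 = 201 N.

F ≈ 201 N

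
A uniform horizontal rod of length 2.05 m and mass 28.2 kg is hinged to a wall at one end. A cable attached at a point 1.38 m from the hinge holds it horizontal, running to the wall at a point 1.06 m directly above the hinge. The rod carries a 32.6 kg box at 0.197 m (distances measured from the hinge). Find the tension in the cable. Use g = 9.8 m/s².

Sum moments about the hinge (the unknown hinge reaction has zero arm there).
Beam weight: 28.2 × 9.8 = 276.4 N down at 1.025 m → arm 1.025 m, τ = 276.4 × 1.025 = 283.3 N·m clockwise.
Box: 32.6 × 9.8 = 319.5 N down at 0.197 m → arm 0.197 m, τ = 319.5 × 0.197 = 62.94 N·m clockwise.
Total clockwise load moment = 346.2 N·m.
The cable tension T acts at 1.38 m; only its component perpendicular to the rod, T sinθ, produces torque. sinθ = h/√(h²+d²) = 1.06/√(1.06²+1.38²) = 0.6092.
Setting net torque to zero: T × 1.38 × 0.6092 = 346.2 → T = 346.2 / 0.8407 = 412 N.

T ≈ 412 N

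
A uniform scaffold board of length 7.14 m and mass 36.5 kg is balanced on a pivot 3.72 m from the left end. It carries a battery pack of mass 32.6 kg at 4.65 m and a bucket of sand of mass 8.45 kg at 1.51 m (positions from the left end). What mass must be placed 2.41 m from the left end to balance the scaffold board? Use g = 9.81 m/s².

Choose the pivot (at 3.72 m from the left end) as the axis so the support reaction has zero arm there.
Beam weight: 36.5 × 9.81 = 358.1 N down at 3.57 m → arm 0.15 m, τ = 358.1 × 0.15 = 53.72 N·m counterclockwise.
Battery pack: 32.6 × 9.81 = 319.8 N down at 4.65 m → arm 0.93 m, τ = 319.8 × 0.93 = 297.4 N·m clockwise.
Bucket of sand: 8.45 × 9.81 = 82.89 N down at 1.51 m → arm 2.21 m, τ = 82.89 × 2.21 = 183.2 N·m counterclockwise.
Net moment of known loads = 60.48 N·m clockwise.
An unknown mass m at 2.41 m has arm 1.31 m; its moment is m·g·1.31 counterclockwise.
Balancing moments: m × 9.81 × 1.31 = 60.48, giving m = 60.48 / (9.81 × 1.31) = 4.71 kg.

m ≈ 4.71 kg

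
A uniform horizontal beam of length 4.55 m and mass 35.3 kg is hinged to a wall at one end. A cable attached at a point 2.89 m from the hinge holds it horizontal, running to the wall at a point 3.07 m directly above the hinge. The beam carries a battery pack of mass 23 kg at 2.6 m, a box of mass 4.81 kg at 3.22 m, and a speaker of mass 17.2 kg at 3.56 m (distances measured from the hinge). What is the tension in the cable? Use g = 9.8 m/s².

T ≈ 1010 N

Take moments about the hinge.
Beam weight: 35.3 × 9.8 = 345.9 N down at 2.275 m → arm 2.275 m, τ = 345.9 × 2.275 = 786.9 N·m clockwise.
Battery pack: 23 × 9.8 = 225.4 N down at 2.6 m → arm 2.6 m, τ = 225.4 × 2.6 = 586 N·m clockwise.
Box: 4.81 × 9.8 = 47.14 N down at 3.22 m → arm 3.22 m, τ = 47.14 × 3.22 = 151.8 N·m clockwise.
Speaker: 17.2 × 9.8 = 168.6 N down at 3.56 m → arm 3.56 m, τ = 168.6 × 3.56 = 600.2 N·m clockwise.
Total clockwise load moment = 2125 N·m.
The cable tension T acts at 2.89 m; only its component perpendicular to the beam, T sinθ, produces torque. sinθ = h/√(h²+d²) = 3.07/√(3.07²+2.89²) = 0.7281.
Balancing moments: T × 2.89 × 0.7281 = 2125, giving T = 2125 / 2.104 = 1010 N.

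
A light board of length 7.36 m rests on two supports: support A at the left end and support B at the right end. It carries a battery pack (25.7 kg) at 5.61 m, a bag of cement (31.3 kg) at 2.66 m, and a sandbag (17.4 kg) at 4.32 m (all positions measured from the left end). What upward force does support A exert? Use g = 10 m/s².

R_A ≈ 333 N

Taking torques about support B:
Battery pack: 25.7 × 10 = 257 N down at 5.61 m → arm 1.75 m, τ = 257 × 1.75 = 449.8 N·m counterclockwise.
Bag of cement: 31.3 × 10 = 313 N down at 2.66 m → arm 4.7 m, τ = 313 × 4.7 = 1471 N·m counterclockwise.
Sandbag: 17.4 × 10 = 174 N down at 4.32 m → arm 3.04 m, τ = 174 × 3.04 = 529 N·m counterclockwise.
Net load moment about support B = 2450 N·m counterclockwise.
Reaction R at support A is upward at 0 m, arm 7.36 m → moment R × 7.36 clockwise.
For rotational equilibrium, R × 7.36 = 2450, so R = 333 N.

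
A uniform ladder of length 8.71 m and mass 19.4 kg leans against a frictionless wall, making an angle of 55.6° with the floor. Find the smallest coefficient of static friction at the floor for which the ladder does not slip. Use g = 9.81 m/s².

μ_min ≈ 0.342

About the foot of the ladder:
Ladder weight 19.4×9.81 = 190.3 N acts at 4.355 m along the ladder; its horizontal arm is 4.355·cos55.6° = 2.46 m → τ = 468.1 N·m clockwise.
Wall normal N acts horizontally at the top; its moment arm is the height L sinθ = 8.71·sin55.6° = 7.187 m, counterclockwise.
For rotational equilibrium, N × 7.187 = 468.1, so N = 65.13 N.
ΣFx = 0 ⇒ f = N_wall = 65.13 N. ΣFy = 0 ⇒ N_floor = 190.3 N.
μ_min = f / N_floor = 65.13 / 190.3 = 0.342.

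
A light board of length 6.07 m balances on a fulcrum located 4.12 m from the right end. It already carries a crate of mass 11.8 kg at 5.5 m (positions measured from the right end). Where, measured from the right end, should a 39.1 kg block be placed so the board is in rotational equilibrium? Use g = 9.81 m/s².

x ≈ 3.7 m from the right end

About the fulcrum (at 4.12 m from the right end):
Crate: 11.8 × 9.81 = 115.8 N down at 5.5 m → arm 1.38 m, τ = 115.8 × 1.38 = 159.8 N·m counterclockwise.
Net moment of existing loads = 159.8 N·m counterclockwise.
The block weighs 39.1 × 9.81 = 383.6 N and must supply an equal clockwise moment, so its lever arm about the fulcrum is 159.8 / 383.6 = 0.417 m.
That puts it at 4.12 − 0.417 = 3.7 m from the right end.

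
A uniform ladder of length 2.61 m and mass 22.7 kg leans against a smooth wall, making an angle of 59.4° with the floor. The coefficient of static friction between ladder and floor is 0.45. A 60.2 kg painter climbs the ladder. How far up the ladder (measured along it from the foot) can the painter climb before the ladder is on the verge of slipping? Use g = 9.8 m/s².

d ≈ 2.24 m

Taking torques about the foot of the ladder:
Ladder weight 22.7×9.8 = 222.5 N acts at 1.305 m along the ladder; its horizontal arm is 1.305·cos59.4° = 0.6643 m → τ = 147.8 N·m clockwise.
Painter weight 60.2×9.8 = 590 N at distance d → arm d·cos59.4° → τ = 590·d·0.509 clockwise.
Wall normal N at the top has arm L sinθ = 2.247 m counterclockwise, so Στ = 0 gives N·2.247 = 147.8 + 300.3·d.
ΣFy = 0 ⇒ N_floor = 812.5 N, so the maximum friction is μ_s·N_floor = 0.45×812.5 = 365.6 N. ΣFx = 0 ⇒ N_wall = f, so at the slipping point N = 365.6 N.
Substituting: 365.6×2.247 = 147.8 + 300.3·d ⇒ d = (821.5 − 147.8) / 300.3 = 2.24 m.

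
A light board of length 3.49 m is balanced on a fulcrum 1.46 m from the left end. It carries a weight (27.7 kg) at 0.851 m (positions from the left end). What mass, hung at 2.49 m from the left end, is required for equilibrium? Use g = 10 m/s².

Choose the fulcrum (at 1.46 m from the left end) as the axis so the support reaction has zero arm there.
Weight: 27.7 × 10 = 277 N down at 0.851 m → arm 0.609 m, τ = 277 × 0.609 = 168.7 N·m counterclockwise.
Net moment of known loads = 168.7 N·m counterclockwise.
An unknown mass m at 2.49 m has arm 1.03 m; its moment is m·g·1.03 clockwise.
Balancing moments: m × 10 × 1.03 = 168.7, giving m = 168.7 / (10 × 1.03) = 16.4 kg.

m ≈ 16.4 kg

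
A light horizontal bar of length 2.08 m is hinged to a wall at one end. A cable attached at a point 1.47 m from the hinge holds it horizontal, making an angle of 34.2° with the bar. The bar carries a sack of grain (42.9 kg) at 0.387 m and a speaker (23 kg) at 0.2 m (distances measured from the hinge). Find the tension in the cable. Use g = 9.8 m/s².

T ≈ 251 N

Choose the hinge as the axis so the unknown hinge reaction has zero arm there.
Sack of grain: 42.9 × 9.8 = 420.4 N down at 0.387 m → arm 0.387 m, τ = 420.4 × 0.387 = 162.7 N·m clockwise.
Speaker: 23 × 9.8 = 225.4 N down at 0.2 m → arm 0.2 m, τ = 225.4 × 0.2 = 45.08 N·m clockwise.
Total clockwise load moment = 207.8 N·m.
The cable tension T acts at 1.47 m; only its component perpendicular to the bar, T sinθ, produces torque. sin 34.2° = 0.5621.
Setting net torque to zero: T × 1.47 × 0.5621 = 207.8 → T = 207.8 / 0.8263 = 251 N.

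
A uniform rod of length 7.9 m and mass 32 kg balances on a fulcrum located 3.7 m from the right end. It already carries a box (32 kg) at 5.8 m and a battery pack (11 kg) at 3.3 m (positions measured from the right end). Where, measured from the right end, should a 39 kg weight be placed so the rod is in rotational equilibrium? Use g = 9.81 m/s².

About the fulcrum (at 3.7 m from the right end):
Beam weight: 32 × 9.81 = 313.9 N down at 3.95 m → arm 0.25 m, τ = 313.9 × 0.25 = 78.47 N·m counterclockwise.
Box: 32 × 9.81 = 313.9 N down at 5.8 m → arm 2.1 m, τ = 313.9 × 2.1 = 659.2 N·m counterclockwise.
Battery pack: 11 × 9.81 = 107.9 N down at 3.3 m → arm 0.4 m, τ = 107.9 × 0.4 = 43.16 N·m clockwise.
Net moment of existing loads = 694.5 N·m counterclockwise.
The weight weighs 39 × 9.81 = 382.6 N and must supply an equal clockwise moment, so its lever arm about the fulcrum is 694.5 / 382.6 = 1.82 m.
That puts it at 3.7 − 1.82 = 1.88 m from the right end.

x ≈ 1.88 m from the right end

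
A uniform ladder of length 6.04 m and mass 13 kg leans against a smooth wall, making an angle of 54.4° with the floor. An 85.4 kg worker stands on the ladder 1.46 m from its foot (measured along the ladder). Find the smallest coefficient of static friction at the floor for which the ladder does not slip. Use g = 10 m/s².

About the foot of the ladder:
Ladder weight 13×10 = 130 N acts at 3.02 m along the ladder; its horizontal arm is 3.02·cos54.4° = 1.758 m → τ = 228.5 N·m clockwise.
Worker: 85.4×10 = 854 N at 1.46 m → arm 0.8499 m → τ = 725.8 N·m clockwise.
Wall normal N acts horizontally at the top; its moment arm is the height L sinθ = 6.04·sin54.4° = 4.911 m, counterclockwise.
For rotational equilibrium, N × 4.911 = 954.3, so N = 194.3 N.
ΣFx = 0 ⇒ f = N_wall = 194.3 N. ΣFy = 0 ⇒ N_floor = 984 N.
μ_min = f / N_floor = 194.3 / 984 = 0.197.

μ_min ≈ 0.197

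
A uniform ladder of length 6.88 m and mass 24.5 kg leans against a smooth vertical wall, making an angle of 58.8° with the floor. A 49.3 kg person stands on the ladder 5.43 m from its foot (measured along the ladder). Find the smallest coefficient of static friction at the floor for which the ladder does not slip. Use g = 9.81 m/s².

Choose the foot of the ladder as the axis so the floor normal and friction both act there and drop out.
Ladder weight 24.5×9.81 = 240.3 N acts at 3.44 m along the ladder; its horizontal arm is 3.44·cos58.8° = 1.782 m → τ = 428.2 N·m clockwise.
Person: 49.3×9.81 = 483.6 N at 5.43 m → arm 2.813 m → τ = 1360 N·m clockwise.
Wall normal N acts horizontally at the top; its moment arm is the height L sinθ = 6.88·sin58.8° = 5.885 m, counterclockwise.
For rotational equilibrium, N × 5.885 = 1788, so N = 303.8 N.
ΣFx = 0 ⇒ f = N_wall = 303.8 N. ΣFy = 0 ⇒ N_floor = 723.9 N.
μ_min = f / N_floor = 303.8 / 723.9 = 0.42.

μ_min ≈ 0.42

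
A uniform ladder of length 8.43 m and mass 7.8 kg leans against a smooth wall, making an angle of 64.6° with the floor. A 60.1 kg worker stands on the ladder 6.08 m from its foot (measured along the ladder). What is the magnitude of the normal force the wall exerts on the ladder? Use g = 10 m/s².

Choose the foot of the ladder as the axis so the floor normal and friction both act there and drop out.
Ladder weight 7.8×10 = 78 N acts at 4.215 m along the ladder; its horizontal arm is 4.215·cos64.6° = 1.808 m → τ = 141 N·m clockwise.
Worker: 60.1×10 = 601 N at 6.08 m → arm 2.608 m → τ = 1567 N·m clockwise.
Wall normal N acts horizontally at the top; its moment arm is the height L sinθ = 8.43·sin64.6° = 7.615 m, counterclockwise.
Balancing moments: N × 7.615 = 1708, giving N = 224 N.

N_wall ≈ 224 N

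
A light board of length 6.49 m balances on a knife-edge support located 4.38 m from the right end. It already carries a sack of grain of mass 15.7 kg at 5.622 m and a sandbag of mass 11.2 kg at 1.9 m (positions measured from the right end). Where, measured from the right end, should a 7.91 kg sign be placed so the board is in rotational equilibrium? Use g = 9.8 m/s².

x ≈ 5.43 m from the right end

Taking torques about the knife-edge support (at 4.38 m from the right end):
Sack of grain: 15.7 × 9.8 = 153.9 N down at 5.622 m → arm 1.242 m, τ = 153.9 × 1.242 = 191.1 N·m counterclockwise.
Sandbag: 11.2 × 9.8 = 109.8 N down at 1.9 m → arm 2.48 m, τ = 109.8 × 2.48 = 272.3 N·m clockwise.
Net moment of existing loads = 81.2 N·m clockwise.
The sign weighs 7.91 × 9.8 = 77.52 N and must supply an equal counterclockwise moment, so its lever arm about the knife-edge support is 81.2 / 77.52 = 1.05 m.
That puts it at 4.38 + 1.05 = 5.43 m from the right end.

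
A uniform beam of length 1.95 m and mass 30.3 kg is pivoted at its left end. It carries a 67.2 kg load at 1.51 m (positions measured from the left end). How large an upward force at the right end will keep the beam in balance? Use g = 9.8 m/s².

F ≈ 658 N

Choose the left end as the axis so the unknown pivot reaction has zero arm there.
Beam weight: 30.3 × 9.8 = 296.9 N down at 0.975 m → arm 0.975 m, τ = 296.9 × 0.975 = 289.5 N·m clockwise.
Load: 67.2 × 9.8 = 658.6 N down at 1.51 m → arm 1.51 m, τ = 658.6 × 1.51 = 994.5 N·m clockwise.
Net moment of the loads = 1284 N·m clockwise.
The upward force F acts at the right end, arm 1.95 m, giving F × 1.95 counterclockwise.
Balancing moments: F × 1.95 = 1284, giving F = 1284 / 1.95 = 658 N.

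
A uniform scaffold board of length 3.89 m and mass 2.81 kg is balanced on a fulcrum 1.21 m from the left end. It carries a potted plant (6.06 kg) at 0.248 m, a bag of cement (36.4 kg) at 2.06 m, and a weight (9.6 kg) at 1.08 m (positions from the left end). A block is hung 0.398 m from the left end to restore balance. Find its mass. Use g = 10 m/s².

m ≈ 31.9 kg

Sum moments about the fulcrum (at 1.21 m from the left end) (the support reaction has zero arm there).
Beam weight: 2.81 × 10 = 28.1 N down at 1.945 m → arm 0.735 m, τ = 28.1 × 0.735 = 20.65 N·m clockwise.
Potted plant: 6.06 × 10 = 60.6 N down at 0.248 m → arm 0.962 m, τ = 60.6 × 0.962 = 58.3 N·m counterclockwise.
Bag of cement: 36.4 × 10 = 364 N down at 2.06 m → arm 0.85 m, τ = 364 × 0.85 = 309.4 N·m clockwise.
Weight: 9.6 × 10 = 96 N down at 1.08 m → arm 0.13 m, τ = 96 × 0.13 = 12.48 N·m counterclockwise.
Net moment of known loads = 259.3 N·m clockwise.
An unknown mass m at 0.398 m has arm 0.812 m; its moment is m·g·0.812 counterclockwise.
Στ = 0 ⇒ m × 10 × 0.812 = 259.3 ⇒ m = 259.3 / (10 × 0.812) = 31.9 kg.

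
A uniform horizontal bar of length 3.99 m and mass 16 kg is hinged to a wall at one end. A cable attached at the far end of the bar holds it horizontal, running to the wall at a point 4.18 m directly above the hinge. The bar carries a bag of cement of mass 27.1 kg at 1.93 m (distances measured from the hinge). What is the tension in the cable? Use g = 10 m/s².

T ≈ 292 N

Choose the hinge as the axis so the unknown hinge reaction has zero arm there.
Beam weight: 16 × 10 = 160 N down at 1.995 m → arm 1.995 m, τ = 160 × 1.995 = 319.2 N·m clockwise.
Bag of cement: 27.1 × 10 = 271 N down at 1.93 m → arm 1.93 m, τ = 271 × 1.93 = 523 N·m clockwise.
Total clockwise load moment = 842.2 N·m.
The cable tension T acts at 3.99 m; only its component perpendicular to the bar, T sinθ, produces torque. sinθ = h/√(h²+d²) = 4.18/√(4.18²+3.99²) = 0.7234.
Balancing moments: T × 3.99 × 0.7234 = 842.2, giving T = 842.2 / 2.886 = 292 N.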